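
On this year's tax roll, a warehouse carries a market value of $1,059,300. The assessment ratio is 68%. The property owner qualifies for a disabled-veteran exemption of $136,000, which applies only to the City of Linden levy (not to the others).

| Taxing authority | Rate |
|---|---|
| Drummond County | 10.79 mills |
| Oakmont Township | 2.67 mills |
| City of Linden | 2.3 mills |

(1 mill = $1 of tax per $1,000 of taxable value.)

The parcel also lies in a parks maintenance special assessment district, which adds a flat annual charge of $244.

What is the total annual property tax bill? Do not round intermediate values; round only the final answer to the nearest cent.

$11,283.51

Assessed value = $1,059,300 × 0.68 = $720,324
Drummond County: $720,324 × 0.01079 = $7,772.29596
Oakmont Township: $720,324 × 0.00267 = $1,923.26508
City of Linden: ($720,324 − $136,000) × 0.0023 = $584,324 × 0.0023 = $1,343.9452
Levies subtotal = $11,039.50624
Total = $11,039.50624 + $244 = $11,283.50624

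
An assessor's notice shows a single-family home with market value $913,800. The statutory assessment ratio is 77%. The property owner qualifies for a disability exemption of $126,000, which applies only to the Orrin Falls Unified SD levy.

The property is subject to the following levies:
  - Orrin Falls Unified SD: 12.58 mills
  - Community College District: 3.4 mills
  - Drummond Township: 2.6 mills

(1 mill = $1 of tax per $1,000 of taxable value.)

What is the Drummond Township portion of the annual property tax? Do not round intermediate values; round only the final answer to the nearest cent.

$1,829.43

Assessed value = $913,800 × 0.77 = $703,626
Drummond Township taxable value = $703,626 (exemption does not apply)
Drummond Township levy = $703,626 × 0.0026 = $1,829.4276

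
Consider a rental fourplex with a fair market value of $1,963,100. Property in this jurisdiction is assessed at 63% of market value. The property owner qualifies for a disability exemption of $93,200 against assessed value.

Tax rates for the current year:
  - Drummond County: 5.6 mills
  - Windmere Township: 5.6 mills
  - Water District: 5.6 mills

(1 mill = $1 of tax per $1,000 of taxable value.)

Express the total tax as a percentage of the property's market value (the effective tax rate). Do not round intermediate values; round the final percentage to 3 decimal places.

Assessed value = $1,963,100 × 0.63 = $1,236,753
Taxable value = $1,236,753 − $93,200 = $1,143,553
Drummond County: $1,143,553 × 0.0056 = $6,403.8968
Windmere Township: $1,143,553 × 0.0056 = $6,403.8968
Water District: $1,143,553 × 0.0056 = $6,403.8968
Total tax = $19,211.6904
Effective rate = $19,211.6904 ÷ $1,963,100 = 0.979% of market value

0.979%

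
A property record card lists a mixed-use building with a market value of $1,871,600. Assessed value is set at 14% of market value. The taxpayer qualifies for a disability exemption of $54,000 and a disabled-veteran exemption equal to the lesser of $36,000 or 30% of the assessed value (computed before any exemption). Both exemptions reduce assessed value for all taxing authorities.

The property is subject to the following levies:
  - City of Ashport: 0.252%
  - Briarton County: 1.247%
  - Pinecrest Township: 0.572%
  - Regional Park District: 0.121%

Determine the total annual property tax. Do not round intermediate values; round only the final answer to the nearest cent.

$3,770.77

Assessed value = $1,871,600 × 0.14 = $262,024
Disabled-veteran exemption = min($36,000, 30% × $262,024) = min($36,000, $78,607.2) = $36,000 (dollar cap binds)
Taxable value = $262,024 − $54,000 − $36,000 = $172,024
City of Ashport: $172,024 × 0.00252 = $433.50048
Briarton County: $172,024 × 0.01247 = $2,145.13928
Pinecrest Township: $172,024 × 0.00572 = $983.97728
Regional Park District: $172,024 × 0.00121 = $208.14904
Total = $3,770.76608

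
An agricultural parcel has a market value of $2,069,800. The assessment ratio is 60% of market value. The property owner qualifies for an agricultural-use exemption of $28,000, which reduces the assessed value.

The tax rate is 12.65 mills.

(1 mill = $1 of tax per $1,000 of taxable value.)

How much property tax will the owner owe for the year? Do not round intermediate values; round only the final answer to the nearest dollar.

Assessed value = $2,069,800 × 0.6 = $1,241,880
Taxable value = $1,241,880 − $28,000 = $1,213,880
Tax = $1,213,880 × 0.01265 = $15,355.582

$15,356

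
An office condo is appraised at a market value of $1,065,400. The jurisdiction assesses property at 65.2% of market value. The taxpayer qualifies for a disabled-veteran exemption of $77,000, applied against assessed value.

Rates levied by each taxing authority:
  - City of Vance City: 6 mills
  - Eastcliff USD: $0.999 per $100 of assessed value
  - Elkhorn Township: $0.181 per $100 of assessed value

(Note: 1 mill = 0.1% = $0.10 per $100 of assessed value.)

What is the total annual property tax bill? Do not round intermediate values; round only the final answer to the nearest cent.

Assessed value = $1,065,400 × 0.652 = $694,640.8
Taxable value = $694,640.8 − $77,000 = $617,640.8
City of Vance City: $617,640.8 × 0.006 = $3,705.8448
Eastcliff USD: $617,640.8 × 0.00999 = $6,170.231592
Elkhorn Township: $617,640.8 × 0.00181 = $1,117.929848
Total = $10,994.00624

$10,994.01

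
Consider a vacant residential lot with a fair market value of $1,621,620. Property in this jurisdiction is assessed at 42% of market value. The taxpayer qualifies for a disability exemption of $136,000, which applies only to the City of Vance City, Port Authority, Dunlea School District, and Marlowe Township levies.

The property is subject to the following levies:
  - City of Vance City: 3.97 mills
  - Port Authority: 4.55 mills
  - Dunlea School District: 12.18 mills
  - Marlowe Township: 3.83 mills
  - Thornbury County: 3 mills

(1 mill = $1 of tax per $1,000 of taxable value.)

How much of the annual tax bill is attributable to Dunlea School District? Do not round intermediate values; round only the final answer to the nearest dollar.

Assessed value = $1,621,620 × 0.42 = $681,080.4
Dunlea School District taxable value = $681,080.4 − $136,000 = $545,080.4
Dunlea School District levy = $545,080.4 × 0.01218 = $6,639.079272

$6,639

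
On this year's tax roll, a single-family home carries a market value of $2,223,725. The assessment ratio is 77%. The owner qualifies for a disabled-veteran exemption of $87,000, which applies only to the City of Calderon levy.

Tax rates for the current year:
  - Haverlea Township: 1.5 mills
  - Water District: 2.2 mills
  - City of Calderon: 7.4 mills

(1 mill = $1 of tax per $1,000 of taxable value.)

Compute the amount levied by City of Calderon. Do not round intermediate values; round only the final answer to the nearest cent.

$12,026.99

Assessed value = $2,223,725 × 0.77 = $1,712,268.25
City of Calderon taxable value = $1,712,268.25 − $87,000 = $1,625,268.25
City of Calderon levy = $1,625,268.25 × 0.0074 = $12,026.98505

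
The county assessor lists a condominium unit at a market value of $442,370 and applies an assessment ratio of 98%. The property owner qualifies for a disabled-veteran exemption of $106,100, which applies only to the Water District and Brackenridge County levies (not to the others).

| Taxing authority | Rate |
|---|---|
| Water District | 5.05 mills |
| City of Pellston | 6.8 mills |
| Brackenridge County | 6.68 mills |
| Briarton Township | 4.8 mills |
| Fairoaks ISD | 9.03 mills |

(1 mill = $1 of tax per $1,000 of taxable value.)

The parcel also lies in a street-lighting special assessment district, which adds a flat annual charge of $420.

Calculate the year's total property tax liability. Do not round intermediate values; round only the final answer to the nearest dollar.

$13,204

Assessed value = $442,370 × 0.98 = $433,522.6
Water District: ($433,522.6 − $106,100) × 0.00505 = $327,422.6 × 0.00505 = $1,653.48413
City of Pellston: $433,522.6 × 0.0068 = $2,947.95368
Brackenridge County: ($433,522.6 − $106,100) × 0.00668 = $327,422.6 × 0.00668 = $2,187.182968
Briarton Township: $433,522.6 × 0.0048 = $2,080.90848
Fairoaks ISD: $433,522.6 × 0.00903 = $3,914.709078
Levies subtotal = $12,784.238336
Total = $12,784.238336 + $420 = $13,204.238336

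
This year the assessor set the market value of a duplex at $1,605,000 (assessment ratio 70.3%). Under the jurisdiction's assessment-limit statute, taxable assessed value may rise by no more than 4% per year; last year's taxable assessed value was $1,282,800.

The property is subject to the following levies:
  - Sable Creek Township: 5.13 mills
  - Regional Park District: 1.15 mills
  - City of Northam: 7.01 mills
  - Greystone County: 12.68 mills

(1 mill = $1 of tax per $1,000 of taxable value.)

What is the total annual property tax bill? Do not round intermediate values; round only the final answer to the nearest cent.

Uncapped assessed value = $1,605,000 × 0.703 = $1,128,315
Cap limit = $1,282,800 × 1.04 = $1,334,112
Taxable assessed value = min($1,128,315, $1,334,112) = $1,128,315 (cap does not bind)
Sable Creek Township: $1,128,315 × 0.00513 = $5,788.25595
Regional Park District: $1,128,315 × 0.00115 = $1,297.56225
City of Northam: $1,128,315 × 0.00701 = $7,909.48815
Greystone County: $1,128,315 × 0.01268 = $14,307.0342
Total = $29,302.34055

$29,302.34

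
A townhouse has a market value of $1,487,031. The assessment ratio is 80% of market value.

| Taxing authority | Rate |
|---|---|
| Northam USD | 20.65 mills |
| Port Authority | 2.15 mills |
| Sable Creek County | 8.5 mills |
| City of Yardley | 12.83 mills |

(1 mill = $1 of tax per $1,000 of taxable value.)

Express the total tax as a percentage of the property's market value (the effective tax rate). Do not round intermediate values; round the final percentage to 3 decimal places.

Assessed value = $1,487,031 × 0.8 = $1,189,624.8
Northam USD: $1,189,624.8 × 0.02065 = $24,565.75212
Port Authority: $1,189,624.8 × 0.00215 = $2,557.69332
Sable Creek County: $1,189,624.8 × 0.0085 = $10,111.8108
City of Yardley: $1,189,624.8 × 0.01283 = $15,262.886184
Total tax = $52,498.142424
Effective rate = $52,498.142424 ÷ $1,487,031 = 3.530% of market value

3.530%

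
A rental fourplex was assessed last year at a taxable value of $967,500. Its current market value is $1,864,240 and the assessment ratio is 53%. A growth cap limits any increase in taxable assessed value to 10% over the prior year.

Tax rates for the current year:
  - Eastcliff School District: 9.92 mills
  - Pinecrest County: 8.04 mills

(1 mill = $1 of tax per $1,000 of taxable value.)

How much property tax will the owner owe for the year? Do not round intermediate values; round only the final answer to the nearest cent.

$17,745.33

Uncapped assessed value = $1,864,240 × 0.53 = $988,047.2
Cap limit = $967,500 × 1.1 = $1,064,250
Taxable assessed value = min($988,047.2, $1,064,250) = $988,047.2 (cap does not bind)
Eastcliff School District: $988,047.2 × 0.00992 = $9,801.428224
Pinecrest County: $988,047.2 × 0.00804 = $7,943.899488
Total = $17,745.327712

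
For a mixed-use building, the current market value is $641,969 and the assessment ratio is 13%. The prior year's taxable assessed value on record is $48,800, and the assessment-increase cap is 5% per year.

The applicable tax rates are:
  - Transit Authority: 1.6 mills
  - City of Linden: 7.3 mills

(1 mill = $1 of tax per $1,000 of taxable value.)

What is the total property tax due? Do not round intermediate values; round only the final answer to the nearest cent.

$456.04

Uncapped assessed value = $641,969 × 0.13 = $83,455.97
Cap limit = $48,800 × 1.05 = $51,240
Taxable assessed value = min($83,455.97, $51,240) = $51,240 (cap binds)
Transit Authority: $51,240 × 0.0016 = $81.984
City of Linden: $51,240 × 0.0073 = $374.052
Total = $456.036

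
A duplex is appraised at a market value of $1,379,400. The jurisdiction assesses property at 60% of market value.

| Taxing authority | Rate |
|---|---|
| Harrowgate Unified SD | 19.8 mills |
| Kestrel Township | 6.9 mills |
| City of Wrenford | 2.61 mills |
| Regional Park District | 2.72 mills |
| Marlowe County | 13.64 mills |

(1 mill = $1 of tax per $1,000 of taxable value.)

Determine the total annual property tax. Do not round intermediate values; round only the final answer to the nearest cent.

Assessed value = $1,379,400 × 0.6 = $827,640
Harrowgate Unified SD: $827,640 × 0.0198 = $16,387.272
Kestrel Township: $827,640 × 0.0069 = $5,710.716
City of Wrenford: $827,640 × 0.00261 = $2,160.1404
Regional Park District: $827,640 × 0.00272 = $2,251.1808
Marlowe County: $827,640 × 0.01364 = $11,289.0096
Total = $16,387.272 + $5,710.716 + $2,160.1404 + $2,251.1808 + $11,289.0096 = $37,798.3188

$37,798.32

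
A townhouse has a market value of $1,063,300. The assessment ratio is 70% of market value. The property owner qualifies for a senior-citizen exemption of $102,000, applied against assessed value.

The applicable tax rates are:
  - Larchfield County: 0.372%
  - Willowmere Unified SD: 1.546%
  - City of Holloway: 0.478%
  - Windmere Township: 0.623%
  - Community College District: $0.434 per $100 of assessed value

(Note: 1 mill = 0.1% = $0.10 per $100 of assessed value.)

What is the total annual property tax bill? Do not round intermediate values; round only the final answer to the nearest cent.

$22,178.96

Assessed value = $1,063,300 × 0.7 = $744,310
Taxable value = $744,310 − $102,000 = $642,310
Larchfield County: $642,310 × 0.00372 = $2,389.3932
Willowmere Unified SD: $642,310 × 0.01546 = $9,930.1126
City of Holloway: $642,310 × 0.00478 = $3,070.2418
Windmere Township: $642,310 × 0.00623 = $4,001.5913
Community College District: $642,310 × 0.00434 = $2,787.6254
Total = $22,178.9643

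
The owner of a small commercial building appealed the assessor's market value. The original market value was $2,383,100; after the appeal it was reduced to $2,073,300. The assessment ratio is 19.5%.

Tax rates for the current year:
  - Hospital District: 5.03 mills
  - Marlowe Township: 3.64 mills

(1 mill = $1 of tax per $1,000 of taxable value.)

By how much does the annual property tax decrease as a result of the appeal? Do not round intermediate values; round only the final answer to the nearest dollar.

Old assessed value = $2,383,100 × 0.195 = $464,704.5
New assessed value = $2,073,300 × 0.195 = $404,293.5
Combined rate = 0.00503 + 0.00364 = 0.00867
Old tax = $464,704.5 × 0.00867 = $4,028.988015
New tax = $404,293.5 × 0.00867 = $3,505.224645
Reduction = $4,028.988015 − $3,505.224645 = $523.76337

$524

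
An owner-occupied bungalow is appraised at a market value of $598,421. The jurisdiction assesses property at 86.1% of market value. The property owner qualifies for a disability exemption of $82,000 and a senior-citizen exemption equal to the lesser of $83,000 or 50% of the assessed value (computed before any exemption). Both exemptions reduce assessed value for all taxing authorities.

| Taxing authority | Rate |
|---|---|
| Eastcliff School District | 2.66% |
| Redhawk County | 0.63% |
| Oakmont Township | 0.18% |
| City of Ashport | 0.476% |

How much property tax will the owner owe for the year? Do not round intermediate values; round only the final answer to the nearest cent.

$13,820.49

Assessed value = $598,421 × 0.861 = $515,240.481
Senior-citizen exemption = min($83,000, 50% × $515,240.481) = min($83,000, $257,620.2405) = $83,000 (dollar cap binds)
Taxable value = $515,240.481 − $82,000 − $83,000 = $350,240.481
Eastcliff School District: $350,240.481 × 0.0266 = $9,316.3967946
Redhawk County: $350,240.481 × 0.0063 = $2,206.5150303
Oakmont Township: $350,240.481 × 0.0018 = $630.4328658
City of Ashport: $350,240.481 × 0.00476 = $1,667.14468956
Total = $13,820.48938026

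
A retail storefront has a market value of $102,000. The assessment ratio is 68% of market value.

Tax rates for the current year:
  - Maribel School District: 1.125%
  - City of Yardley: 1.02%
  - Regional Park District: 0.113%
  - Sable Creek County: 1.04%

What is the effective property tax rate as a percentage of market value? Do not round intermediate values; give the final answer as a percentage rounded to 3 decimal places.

Assessed value = $102,000 × 0.68 = $69,360
Maribel School District: $69,360 × 0.01125 = $780.3
City of Yardley: $69,360 × 0.0102 = $707.472
Regional Park District: $69,360 × 0.00113 = $78.3768
Sable Creek County: $69,360 × 0.0104 = $721.344
Total tax = $2,287.4928
Effective rate = $2,287.4928 ÷ $102,000 = 2.243% of market value

2.243%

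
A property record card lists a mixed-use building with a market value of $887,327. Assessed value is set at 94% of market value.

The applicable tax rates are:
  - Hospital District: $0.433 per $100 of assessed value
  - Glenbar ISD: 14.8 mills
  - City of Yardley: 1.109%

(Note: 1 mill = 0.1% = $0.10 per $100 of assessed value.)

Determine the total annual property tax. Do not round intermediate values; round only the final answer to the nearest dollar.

Assessed value = $887,327 × 0.94 = $834,087.38
Hospital District: $834,087.38 × 0.00433 = $3,611.5983554
Glenbar ISD: $834,087.38 × 0.0148 = $12,344.493224
City of Yardley: $834,087.38 × 0.01109 = $9,250.0290442
Total = $25,206.1206236

$25,206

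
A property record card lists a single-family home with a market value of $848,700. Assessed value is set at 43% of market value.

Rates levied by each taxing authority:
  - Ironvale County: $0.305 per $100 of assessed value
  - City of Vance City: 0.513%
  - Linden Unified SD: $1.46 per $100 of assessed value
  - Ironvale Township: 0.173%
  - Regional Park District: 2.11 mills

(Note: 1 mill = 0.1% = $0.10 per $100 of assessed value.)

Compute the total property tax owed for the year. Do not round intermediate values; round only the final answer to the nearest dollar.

$9,715

Assessed value = $848,700 × 0.43 = $364,941
Ironvale County: $364,941 × 0.00305 = $1,113.07005
City of Vance City: $364,941 × 0.00513 = $1,872.14733
Linden Unified SD: $364,941 × 0.0146 = $5,328.1386
Ironvale Township: $364,941 × 0.00173 = $631.34793
Regional Park District: $364,941 × 0.00211 = $770.02551
Total = $9,714.72942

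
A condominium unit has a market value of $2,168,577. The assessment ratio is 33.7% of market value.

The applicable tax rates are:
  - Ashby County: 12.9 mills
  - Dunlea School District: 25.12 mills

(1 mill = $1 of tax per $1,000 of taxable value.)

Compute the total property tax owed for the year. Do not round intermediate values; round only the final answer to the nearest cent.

$27,785.41

Assessed value = $2,168,577 × 0.337 = $730,810.449
Ashby County: $730,810.449 × 0.0129 = $9,427.4547921
Dunlea School District: $730,810.449 × 0.02512 = $18,357.95847888
Total = $9,427.4547921 + $18,357.95847888 = $27,785.41327098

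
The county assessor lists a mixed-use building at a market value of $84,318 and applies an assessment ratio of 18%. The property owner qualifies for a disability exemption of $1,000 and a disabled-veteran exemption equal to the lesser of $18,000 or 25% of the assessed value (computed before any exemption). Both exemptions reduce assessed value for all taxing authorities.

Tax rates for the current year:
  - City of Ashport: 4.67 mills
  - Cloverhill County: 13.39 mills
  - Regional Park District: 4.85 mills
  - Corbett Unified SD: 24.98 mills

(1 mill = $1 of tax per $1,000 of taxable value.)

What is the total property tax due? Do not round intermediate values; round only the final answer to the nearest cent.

$497.24

Assessed value = $84,318 × 0.18 = $15,177.24
Disabled-veteran exemption = min($18,000, 25% × $15,177.24) = min($18,000, $3,794.31) = $3,794.31 (percentage binds)
Taxable value = $15,177.24 − $1,000 − $3,794.31 = $10,382.93
City of Ashport: $10,382.93 × 0.00467 = $48.4882831
Cloverhill County: $10,382.93 × 0.01339 = $139.0274327
Regional Park District: $10,382.93 × 0.00485 = $50.3572105
Corbett Unified SD: $10,382.93 × 0.02498 = $259.3655914
Total = $497.2385177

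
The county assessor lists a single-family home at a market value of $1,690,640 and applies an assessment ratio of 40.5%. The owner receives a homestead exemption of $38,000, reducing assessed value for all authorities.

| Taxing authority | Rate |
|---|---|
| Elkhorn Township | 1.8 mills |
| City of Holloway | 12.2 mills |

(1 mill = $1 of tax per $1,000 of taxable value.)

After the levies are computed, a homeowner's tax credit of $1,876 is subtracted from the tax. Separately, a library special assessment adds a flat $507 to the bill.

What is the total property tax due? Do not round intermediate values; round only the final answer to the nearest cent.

Assessed value = $1,690,640 × 0.405 = $684,709.2
Taxable value = $684,709.2 − $38,000 = $646,709.2
Elkhorn Township: $646,709.2 × 0.0018 = $1,164.07656
City of Holloway: $646,709.2 × 0.0122 = $7,889.85224
Levies subtotal = $9,053.9288
After credit = $9,053.9288 − $1,876 = $7,177.9288
Total = $7,177.9288 + $507 = $7,684.9288

$7,684.93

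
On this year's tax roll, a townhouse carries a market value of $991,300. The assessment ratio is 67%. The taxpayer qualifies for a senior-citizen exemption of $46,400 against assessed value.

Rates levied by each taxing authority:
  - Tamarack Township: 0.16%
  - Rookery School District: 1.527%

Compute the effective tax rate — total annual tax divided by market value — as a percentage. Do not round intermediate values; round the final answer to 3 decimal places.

1.051%

Assessed value = $991,300 × 0.67 = $664,171
Taxable value = $664,171 − $46,400 = $617,771
Tamarack Township: $617,771 × 0.0016 = $988.4336
Rookery School District: $617,771 × 0.01527 = $9,433.36317
Total tax = $10,421.79677
Effective rate = $10,421.79677 ÷ $991,300 = 1.051% of market value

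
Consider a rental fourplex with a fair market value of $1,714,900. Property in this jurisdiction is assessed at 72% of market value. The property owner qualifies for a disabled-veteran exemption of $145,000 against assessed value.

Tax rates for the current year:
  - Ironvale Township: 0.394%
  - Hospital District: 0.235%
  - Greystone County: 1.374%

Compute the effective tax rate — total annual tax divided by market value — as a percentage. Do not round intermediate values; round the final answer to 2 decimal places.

Assessed value = $1,714,900 × 0.72 = $1,234,728
Taxable value = $1,234,728 − $145,000 = $1,089,728
Ironvale Township: $1,089,728 × 0.00394 = $4,293.52832
Hospital District: $1,089,728 × 0.00235 = $2,560.8608
Greystone County: $1,089,728 × 0.01374 = $14,972.86272
Total tax = $21,827.25184
Effective rate = $21,827.25184 ÷ $1,714,900 = 1.27% of market value

1.27%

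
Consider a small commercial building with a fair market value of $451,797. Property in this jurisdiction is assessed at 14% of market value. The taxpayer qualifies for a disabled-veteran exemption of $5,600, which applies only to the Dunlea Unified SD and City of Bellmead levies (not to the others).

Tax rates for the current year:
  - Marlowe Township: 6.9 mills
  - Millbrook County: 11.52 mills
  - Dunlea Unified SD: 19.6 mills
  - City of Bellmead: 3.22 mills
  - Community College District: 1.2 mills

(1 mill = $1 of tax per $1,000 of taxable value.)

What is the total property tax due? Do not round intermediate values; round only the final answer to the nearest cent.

$2,556.61

Assessed value = $451,797 × 0.14 = $63,251.58
Marlowe Township: $63,251.58 × 0.0069 = $436.435902
Millbrook County: $63,251.58 × 0.01152 = $728.6582016
Dunlea Unified SD: ($63,251.58 − $5,600) × 0.0196 = $57,651.58 × 0.0196 = $1,129.970968
City of Bellmead: ($63,251.58 − $5,600) × 0.00322 = $57,651.58 × 0.00322 = $185.6380876
Community College District: $63,251.58 × 0.0012 = $75.901896
Total = $2,556.6050552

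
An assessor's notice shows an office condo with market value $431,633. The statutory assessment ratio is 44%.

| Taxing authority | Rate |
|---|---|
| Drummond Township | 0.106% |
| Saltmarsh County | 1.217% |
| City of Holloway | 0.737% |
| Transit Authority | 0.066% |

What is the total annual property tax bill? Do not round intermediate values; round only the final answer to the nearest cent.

Assessed value = $431,633 × 0.44 = $189,918.52
Drummond Township: $189,918.52 × 0.00106 = $201.3136312
Saltmarsh County: $189,918.52 × 0.01217 = $2,311.3083884
City of Holloway: $189,918.52 × 0.00737 = $1,399.6994924
Transit Authority: $189,918.52 × 0.00066 = $125.3462232
Total = $201.3136312 + $2,311.3083884 + $1,399.6994924 + $125.3462232 = $4,037.6677352

$4,037.67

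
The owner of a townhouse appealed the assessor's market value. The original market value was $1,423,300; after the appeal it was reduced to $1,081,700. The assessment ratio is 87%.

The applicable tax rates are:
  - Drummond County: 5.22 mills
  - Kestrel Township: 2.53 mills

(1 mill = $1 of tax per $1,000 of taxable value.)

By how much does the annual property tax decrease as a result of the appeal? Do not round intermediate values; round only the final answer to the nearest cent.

$2,303.24

Old assessed value = $1,423,300 × 0.87 = $1,238,271
New assessed value = $1,081,700 × 0.87 = $941,079
Combined rate = 0.00522 + 0.00253 = 0.00775
Old tax = $1,238,271 × 0.00775 = $9,596.60025
New tax = $941,079 × 0.00775 = $7,293.36225
Reduction = $9,596.60025 − $7,293.36225 = $2,303.238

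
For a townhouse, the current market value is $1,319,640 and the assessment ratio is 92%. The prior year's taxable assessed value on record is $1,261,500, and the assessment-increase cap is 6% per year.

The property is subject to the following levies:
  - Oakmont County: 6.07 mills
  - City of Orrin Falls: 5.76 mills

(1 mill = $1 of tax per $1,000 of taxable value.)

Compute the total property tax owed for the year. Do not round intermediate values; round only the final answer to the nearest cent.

$14,362.43

Uncapped assessed value = $1,319,640 × 0.92 = $1,214,068.8
Cap limit = $1,261,500 × 1.06 = $1,337,190
Taxable assessed value = min($1,214,068.8, $1,337,190) = $1,214,068.8 (cap does not bind)
Oakmont County: $1,214,068.8 × 0.00607 = $7,369.397616
City of Orrin Falls: $1,214,068.8 × 0.00576 = $6,993.036288
Total = $14,362.433904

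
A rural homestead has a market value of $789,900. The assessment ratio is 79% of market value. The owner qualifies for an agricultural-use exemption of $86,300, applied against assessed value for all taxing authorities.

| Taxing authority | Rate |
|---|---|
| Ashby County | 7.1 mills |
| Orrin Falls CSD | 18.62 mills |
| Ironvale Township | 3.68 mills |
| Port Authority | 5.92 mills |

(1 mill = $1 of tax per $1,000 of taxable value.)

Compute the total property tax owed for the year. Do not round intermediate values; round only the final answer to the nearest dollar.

Assessed value = $789,900 × 0.79 = $624,021
Taxable value = $624,021 − $86,300 = $537,721
Ashby County: $537,721 × 0.0071 = $3,817.8191
Orrin Falls CSD: $537,721 × 0.01862 = $10,012.36502
Ironvale Township: $537,721 × 0.00368 = $1,978.81328
Port Authority: $537,721 × 0.00592 = $3,183.30832
Total = $3,817.8191 + $10,012.36502 + $1,978.81328 + $3,183.30832 = $18,992.30572

$18,992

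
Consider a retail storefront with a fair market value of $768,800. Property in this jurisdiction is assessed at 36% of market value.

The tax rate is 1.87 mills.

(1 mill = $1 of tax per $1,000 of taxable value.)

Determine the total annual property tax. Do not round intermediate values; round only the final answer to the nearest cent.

Assessed value = $768,800 × 0.36 = $276,768
Tax = $276,768 × 0.00187 = $517.55616

$517.56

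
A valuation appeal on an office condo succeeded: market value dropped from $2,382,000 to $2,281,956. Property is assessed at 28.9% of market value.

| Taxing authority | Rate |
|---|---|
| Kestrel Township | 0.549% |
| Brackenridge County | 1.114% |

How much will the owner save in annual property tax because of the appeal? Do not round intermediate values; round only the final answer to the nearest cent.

$480.82

Old assessed value = $2,382,000 × 0.289 = $688,398
New assessed value = $2,281,956 × 0.289 = $659,485.284
Combined rate = 0.00549 + 0.01114 = 0.01663
Old tax = $688,398 × 0.01663 = $11,448.05874
New tax = $659,485.284 × 0.01663 = $10,967.24027292
Reduction = $11,448.05874 − $10,967.24027292 = $480.81846708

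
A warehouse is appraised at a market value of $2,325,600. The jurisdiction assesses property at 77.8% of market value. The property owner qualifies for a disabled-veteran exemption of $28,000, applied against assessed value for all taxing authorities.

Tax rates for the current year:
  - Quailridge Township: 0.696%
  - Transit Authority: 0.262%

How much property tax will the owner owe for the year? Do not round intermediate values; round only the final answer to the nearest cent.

Assessed value = $2,325,600 × 0.778 = $1,809,316.8
Taxable value = $1,809,316.8 − $28,000 = $1,781,316.8
Quailridge Township: $1,781,316.8 × 0.00696 = $12,397.964928
Transit Authority: $1,781,316.8 × 0.00262 = $4,667.050016
Total = $12,397.964928 + $4,667.050016 = $17,065.014944

$17,065.01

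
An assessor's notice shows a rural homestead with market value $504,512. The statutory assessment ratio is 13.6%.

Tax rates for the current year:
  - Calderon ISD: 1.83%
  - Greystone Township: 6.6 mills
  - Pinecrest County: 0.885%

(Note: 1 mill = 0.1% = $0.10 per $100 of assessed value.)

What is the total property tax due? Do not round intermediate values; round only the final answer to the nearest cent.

Assessed value = $504,512 × 0.136 = $68,613.632
Calderon ISD: $68,613.632 × 0.0183 = $1,255.6294656
Greystone Township: $68,613.632 × 0.0066 = $452.8499712
Pinecrest County: $68,613.632 × 0.00885 = $607.2306432
Total = $2,315.71008

$2,315.71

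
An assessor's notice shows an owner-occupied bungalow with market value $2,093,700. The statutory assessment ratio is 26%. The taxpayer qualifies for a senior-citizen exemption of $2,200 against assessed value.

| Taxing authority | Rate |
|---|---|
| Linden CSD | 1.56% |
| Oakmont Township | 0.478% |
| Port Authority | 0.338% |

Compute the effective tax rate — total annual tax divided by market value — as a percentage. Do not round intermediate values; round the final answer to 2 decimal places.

Assessed value = $2,093,700 × 0.26 = $544,362
Taxable value = $544,362 − $2,200 = $542,162
Linden CSD: $542,162 × 0.0156 = $8,457.7272
Oakmont Township: $542,162 × 0.00478 = $2,591.53436
Port Authority: $542,162 × 0.00338 = $1,832.50756
Total tax = $12,881.76912
Effective rate = $12,881.76912 ÷ $2,093,700 = 0.62% of market value

0.62%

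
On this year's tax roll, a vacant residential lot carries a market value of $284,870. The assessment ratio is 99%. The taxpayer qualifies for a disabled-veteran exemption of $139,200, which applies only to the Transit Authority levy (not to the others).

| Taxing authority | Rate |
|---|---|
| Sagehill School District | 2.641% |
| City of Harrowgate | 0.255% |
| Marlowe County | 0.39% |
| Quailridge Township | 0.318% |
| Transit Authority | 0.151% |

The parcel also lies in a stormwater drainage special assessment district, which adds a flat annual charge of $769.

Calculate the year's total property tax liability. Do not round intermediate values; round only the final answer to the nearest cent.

$11,148.71

Assessed value = $284,870 × 0.99 = $282,021.3
Sagehill School District: $282,021.3 × 0.02641 = $7,448.182533
City of Harrowgate: $282,021.3 × 0.00255 = $719.154315
Marlowe County: $282,021.3 × 0.0039 = $1,099.88307
Quailridge Township: $282,021.3 × 0.00318 = $896.827734
Transit Authority: ($282,021.3 − $139,200) × 0.00151 = $142,821.3 × 0.00151 = $215.660163
Levies subtotal = $10,379.707815
Total = $10,379.707815 + $769 = $11,148.707815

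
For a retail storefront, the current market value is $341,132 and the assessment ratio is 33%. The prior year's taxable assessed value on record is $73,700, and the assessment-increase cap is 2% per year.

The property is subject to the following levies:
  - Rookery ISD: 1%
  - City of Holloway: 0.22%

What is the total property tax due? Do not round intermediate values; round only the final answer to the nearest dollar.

Uncapped assessed value = $341,132 × 0.33 = $112,573.56
Cap limit = $73,700 × 1.02 = $75,174
Taxable assessed value = min($112,573.56, $75,174) = $75,174 (cap binds)
Rookery ISD: $75,174 × 0.01 = $751.74
City of Holloway: $75,174 × 0.0022 = $165.3828
Total = $917.1228

$917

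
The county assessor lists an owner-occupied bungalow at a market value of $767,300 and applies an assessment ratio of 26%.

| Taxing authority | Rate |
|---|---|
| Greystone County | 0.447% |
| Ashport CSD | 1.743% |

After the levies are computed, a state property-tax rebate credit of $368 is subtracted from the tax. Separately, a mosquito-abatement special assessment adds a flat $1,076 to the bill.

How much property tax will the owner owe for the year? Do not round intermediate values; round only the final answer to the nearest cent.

$5,077.01

Assessed value = $767,300 × 0.26 = $199,498
Greystone County: $199,498 × 0.00447 = $891.75606
Ashport CSD: $199,498 × 0.01743 = $3,477.25014
Levies subtotal = $4,369.0062
After credit = $4,369.0062 − $368 = $4,001.0062
Total = $4,001.0062 + $1,076 = $5,077.0062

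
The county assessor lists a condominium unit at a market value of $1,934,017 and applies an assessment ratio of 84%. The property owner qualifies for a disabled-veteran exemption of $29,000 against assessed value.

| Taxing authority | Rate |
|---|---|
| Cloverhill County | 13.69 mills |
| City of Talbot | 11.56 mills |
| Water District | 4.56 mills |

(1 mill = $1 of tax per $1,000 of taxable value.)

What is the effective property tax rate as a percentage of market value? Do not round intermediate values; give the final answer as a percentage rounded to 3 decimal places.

Assessed value = $1,934,017 × 0.84 = $1,624,574.28
Taxable value = $1,624,574.28 − $29,000 = $1,595,574.28
Cloverhill County: $1,595,574.28 × 0.01369 = $21,843.4118932
City of Talbot: $1,595,574.28 × 0.01156 = $18,444.8386768
Water District: $1,595,574.28 × 0.00456 = $7,275.8187168
Total tax = $47,564.0692868
Effective rate = $47,564.0692868 ÷ $1,934,017 = 2.459% of market value

2.459%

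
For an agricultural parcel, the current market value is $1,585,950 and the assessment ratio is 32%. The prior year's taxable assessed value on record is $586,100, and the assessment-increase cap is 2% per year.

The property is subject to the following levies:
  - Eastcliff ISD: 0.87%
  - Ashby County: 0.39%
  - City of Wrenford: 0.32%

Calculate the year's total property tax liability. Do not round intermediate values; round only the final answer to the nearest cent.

$8,018.56

Uncapped assessed value = $1,585,950 × 0.32 = $507,504
Cap limit = $586,100 × 1.02 = $597,822
Taxable assessed value = min($507,504, $597,822) = $507,504 (cap does not bind)
Eastcliff ISD: $507,504 × 0.0087 = $4,415.2848
Ashby County: $507,504 × 0.0039 = $1,979.2656
City of Wrenford: $507,504 × 0.0032 = $1,624.0128
Total = $8,018.5632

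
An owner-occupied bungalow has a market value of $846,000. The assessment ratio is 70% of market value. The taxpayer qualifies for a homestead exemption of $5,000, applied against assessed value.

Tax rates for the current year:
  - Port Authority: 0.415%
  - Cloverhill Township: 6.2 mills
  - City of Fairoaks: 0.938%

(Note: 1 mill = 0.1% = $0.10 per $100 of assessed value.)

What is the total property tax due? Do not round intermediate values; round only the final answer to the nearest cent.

Assessed value = $846,000 × 0.7 = $592,200
Taxable value = $592,200 − $5,000 = $587,200
Port Authority: $587,200 × 0.00415 = $2,436.88
Cloverhill Township: $587,200 × 0.0062 = $3,640.64
City of Fairoaks: $587,200 × 0.00938 = $5,507.936
Total = $11,585.456

$11,585.46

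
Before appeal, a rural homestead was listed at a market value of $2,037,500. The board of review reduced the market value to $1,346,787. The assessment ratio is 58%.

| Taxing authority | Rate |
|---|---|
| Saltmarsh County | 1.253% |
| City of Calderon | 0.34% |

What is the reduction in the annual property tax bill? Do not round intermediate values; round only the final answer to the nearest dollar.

Old assessed value = $2,037,500 × 0.58 = $1,181,750
New assessed value = $1,346,787 × 0.58 = $781,136.46
Combined rate = 0.01253 + 0.0034 = 0.01593
Old tax = $1,181,750 × 0.01593 = $18,825.2775
New tax = $781,136.46 × 0.01593 = $12,443.5038078
Reduction = $18,825.2775 − $12,443.5038078 = $6,381.7736922

$6,382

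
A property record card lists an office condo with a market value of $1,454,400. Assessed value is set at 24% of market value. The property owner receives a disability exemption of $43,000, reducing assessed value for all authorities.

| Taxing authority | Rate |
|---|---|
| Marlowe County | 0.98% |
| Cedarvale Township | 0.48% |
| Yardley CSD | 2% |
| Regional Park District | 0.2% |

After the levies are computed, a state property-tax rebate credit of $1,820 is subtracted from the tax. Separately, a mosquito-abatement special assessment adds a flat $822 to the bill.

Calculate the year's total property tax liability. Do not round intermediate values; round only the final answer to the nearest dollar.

Assessed value = $1,454,400 × 0.24 = $349,056
Taxable value = $349,056 − $43,000 = $306,056
Marlowe County: $306,056 × 0.0098 = $2,999.3488
Cedarvale Township: $306,056 × 0.0048 = $1,469.0688
Yardley CSD: $306,056 × 0.02 = $6,121.12
Regional Park District: $306,056 × 0.002 = $612.112
Levies subtotal = $11,201.6496
After credit = $11,201.6496 − $1,820 = $9,381.6496
Total = $9,381.6496 + $822 = $10,203.6496

$10,204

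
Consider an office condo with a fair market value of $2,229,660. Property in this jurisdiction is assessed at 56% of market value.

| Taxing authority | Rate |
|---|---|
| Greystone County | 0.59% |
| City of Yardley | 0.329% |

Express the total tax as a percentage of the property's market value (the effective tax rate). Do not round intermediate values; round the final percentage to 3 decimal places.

Assessed value = $2,229,660 × 0.56 = $1,248,609.6
Greystone County: $1,248,609.6 × 0.0059 = $7,366.79664
City of Yardley: $1,248,609.6 × 0.00329 = $4,107.925584
Total tax = $11,474.722224
Effective rate = $11,474.722224 ÷ $2,229,660 = 0.515% of market value

0.515%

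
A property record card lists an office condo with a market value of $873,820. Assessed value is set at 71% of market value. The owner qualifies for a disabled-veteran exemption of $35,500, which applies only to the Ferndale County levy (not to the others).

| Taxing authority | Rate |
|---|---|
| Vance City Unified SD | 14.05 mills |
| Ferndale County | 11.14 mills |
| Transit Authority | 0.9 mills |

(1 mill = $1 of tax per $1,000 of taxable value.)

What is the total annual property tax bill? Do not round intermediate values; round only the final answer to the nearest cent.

$15,791.08

Assessed value = $873,820 × 0.71 = $620,412.2
Vance City Unified SD: $620,412.2 × 0.01405 = $8,716.79141
Ferndale County: ($620,412.2 − $35,500) × 0.01114 = $584,912.2 × 0.01114 = $6,515.921908
Transit Authority: $620,412.2 × 0.0009 = $558.37098
Total = $15,791.084298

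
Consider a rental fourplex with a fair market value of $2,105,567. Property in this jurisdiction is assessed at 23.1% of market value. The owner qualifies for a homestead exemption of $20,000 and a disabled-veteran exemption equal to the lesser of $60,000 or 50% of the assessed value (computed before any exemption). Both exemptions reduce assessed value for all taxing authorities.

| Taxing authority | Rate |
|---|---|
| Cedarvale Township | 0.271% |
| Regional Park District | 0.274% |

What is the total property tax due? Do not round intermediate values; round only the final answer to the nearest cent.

Assessed value = $2,105,567 × 0.231 = $486,385.977
Disabled-veteran exemption = min($60,000, 50% × $486,385.977) = min($60,000, $243,192.9885) = $60,000 (dollar cap binds)
Taxable value = $486,385.977 − $20,000 − $60,000 = $406,385.977
Cedarvale Township: $406,385.977 × 0.00271 = $1,101.30599767
Regional Park District: $406,385.977 × 0.00274 = $1,113.49757698
Total = $2,214.80357465

$2,214.80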